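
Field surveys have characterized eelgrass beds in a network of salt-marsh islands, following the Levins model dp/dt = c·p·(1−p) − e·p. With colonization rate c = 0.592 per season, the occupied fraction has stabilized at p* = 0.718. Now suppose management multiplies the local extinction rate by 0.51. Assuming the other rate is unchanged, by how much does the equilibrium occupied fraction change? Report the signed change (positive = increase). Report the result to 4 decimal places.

Balance c(1−p*) = e gives e = 0.592×(1 − 0.71800) = 0.16694.
New p* = 1 − e/c = 1 − 0.08514/0.59200 = 0.85618.
Δp* = 0.85618 − 0.71800 = +0.13818.

0.1382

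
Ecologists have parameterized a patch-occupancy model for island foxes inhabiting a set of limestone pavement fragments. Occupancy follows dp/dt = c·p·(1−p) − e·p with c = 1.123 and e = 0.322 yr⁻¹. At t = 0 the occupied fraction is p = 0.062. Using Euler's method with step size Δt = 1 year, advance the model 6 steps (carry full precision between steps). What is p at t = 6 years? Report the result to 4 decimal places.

0.6582

Update rule: p ← p + [c·p·(1−p) − e·p]·Δt with Δt = 1.
t = 1: p = 0.06200 + (+0.04535) = 0.10735
t = 2: p = 0.10735 + (+0.07304) = 0.18039
t = 3: p = 0.18039 + (+0.10795) = 0.28834
t = 4: p = 0.28834 + (+0.13759) = 0.42593
t = 5: p = 0.42593 + (+0.13744) = 0.56337
t = 6: p = 0.56337 + (+0.09484) = 0.65821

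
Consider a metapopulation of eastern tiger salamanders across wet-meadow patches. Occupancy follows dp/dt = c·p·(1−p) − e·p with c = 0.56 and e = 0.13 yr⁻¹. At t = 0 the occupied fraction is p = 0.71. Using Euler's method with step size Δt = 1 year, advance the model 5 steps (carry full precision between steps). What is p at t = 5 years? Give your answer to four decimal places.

Update rule: p ← p + [c·p·(1−p) − e·p]·Δt with Δt = 1.
p: 0.71000 → 0.73300  (Δp = +0.02300)
p: 0.73300 → 0.74731  (Δp = +0.01431)
p: 0.74731 → 0.75591  (Δp = +0.00860)
p: 0.75591 → 0.76097  (Δp = +0.00506)
p: 0.76097 → 0.76390  (Δp = +0.00294)

0.7639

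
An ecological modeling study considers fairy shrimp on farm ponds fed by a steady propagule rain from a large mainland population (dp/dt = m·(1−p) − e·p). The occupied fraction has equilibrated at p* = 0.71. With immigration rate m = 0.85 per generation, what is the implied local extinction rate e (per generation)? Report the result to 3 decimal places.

0.347

At equilibrium m(1−p*) = e·p*, so e = m(1−p*)/p*.
e = 0.85 × 0.2900 / 0.71 = 0.3472.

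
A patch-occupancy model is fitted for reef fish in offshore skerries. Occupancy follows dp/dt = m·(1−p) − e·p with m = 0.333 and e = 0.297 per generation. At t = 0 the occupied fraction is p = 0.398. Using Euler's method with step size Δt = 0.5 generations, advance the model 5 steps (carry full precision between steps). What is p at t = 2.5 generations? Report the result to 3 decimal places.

Update rule: p ← p + [m·(1−p) − e·p]·Δt with Δt = 0.5.
t = 0.5: p = 0.39800 + (+0.04113) = 0.43913
t = 1: p = 0.43913 + (+0.02817) = 0.46730
t = 1.5: p = 0.46730 + (+0.01930) = 0.48660
t = 2: p = 0.48660 + (+0.01322) = 0.49982
t = 2.5: p = 0.49982 + (+0.00906) = 0.50888

0.509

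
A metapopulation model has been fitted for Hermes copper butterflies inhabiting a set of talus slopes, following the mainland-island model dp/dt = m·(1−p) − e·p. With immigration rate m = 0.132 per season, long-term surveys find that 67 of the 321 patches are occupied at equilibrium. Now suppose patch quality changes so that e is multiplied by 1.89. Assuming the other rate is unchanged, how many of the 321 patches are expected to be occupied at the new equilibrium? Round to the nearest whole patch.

Observed p* = 67/321 = 0.20872.
Balance m(1−p*) = e·p* gives e = m(1−p*)/p* = 0.132×0.79128/0.20872 = 0.50043.
New p* = m/(m+e) = 0.13200/(0.13200+0.94581) = 0.12247.
Expected occupied = 321 × 0.12247 = 39.31 ≈ 39.

39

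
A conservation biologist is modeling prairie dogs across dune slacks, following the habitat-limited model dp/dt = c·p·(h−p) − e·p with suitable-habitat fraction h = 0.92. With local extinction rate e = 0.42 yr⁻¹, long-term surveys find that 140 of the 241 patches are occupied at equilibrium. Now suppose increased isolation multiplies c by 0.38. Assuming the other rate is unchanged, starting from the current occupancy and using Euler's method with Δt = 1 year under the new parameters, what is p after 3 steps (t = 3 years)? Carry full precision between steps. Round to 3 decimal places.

0.296

Observed p* = 140/241 = 0.58091.
Balance c(h−p*) = e gives c = e/(0.92 − 0.58091) = 0.42/0.33909 = 1.23862.
Starting from p₀ = 0.58091; update p ← p + (dp/dt)·Δt with the new parameters.
step 1: Δp = -0.15127, p = 0.42964
step 2: Δp = -0.08129, p = 0.34835
step 3: Δp = -0.05258, p = 0.29577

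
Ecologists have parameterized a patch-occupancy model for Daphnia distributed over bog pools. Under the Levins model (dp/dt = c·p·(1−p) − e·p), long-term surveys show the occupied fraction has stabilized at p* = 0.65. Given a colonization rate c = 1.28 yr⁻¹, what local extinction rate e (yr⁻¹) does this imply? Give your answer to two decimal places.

0.45

At equilibrium c(1−p*) = e.
e = 1.28 × (1 − 0.65) = 1.28 × 0.3500 = 0.4480.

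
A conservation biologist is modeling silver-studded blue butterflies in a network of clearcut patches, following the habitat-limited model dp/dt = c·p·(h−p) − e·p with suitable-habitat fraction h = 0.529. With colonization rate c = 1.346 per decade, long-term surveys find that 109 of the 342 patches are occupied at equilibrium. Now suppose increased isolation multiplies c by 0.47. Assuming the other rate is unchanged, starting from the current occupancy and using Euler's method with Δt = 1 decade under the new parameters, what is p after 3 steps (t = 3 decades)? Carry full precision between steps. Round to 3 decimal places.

0.215

Observed p* = 109/342 = 0.31871.
Balance c(h−p*) = e gives e = 1.346×(0.529 − 0.31871) = 0.28305.
Starting from p₀ = 0.31871; update p ← p + (dp/dt)·Δt with the new parameters.
  1  |  dp/dt·Δt = -0.047812  |  p_1 = 0.270902
  2  |  dp/dt·Δt = -0.032445  |  p_2 = 0.238457
  3  |  dp/dt·Δt = -0.023665  |  p_3 = 0.214792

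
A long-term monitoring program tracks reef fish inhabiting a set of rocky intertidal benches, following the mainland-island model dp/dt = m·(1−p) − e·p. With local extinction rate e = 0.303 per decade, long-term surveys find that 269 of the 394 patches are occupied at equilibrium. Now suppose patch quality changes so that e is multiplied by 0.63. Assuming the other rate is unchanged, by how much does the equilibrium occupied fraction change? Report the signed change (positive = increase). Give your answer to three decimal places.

0.091

Observed p* = 269/394 = 0.68274.
Balance m(1−p*) = e·p* gives m = e·p*/(1−p*) = 0.303×0.68274/0.31726 = 0.65205.
New p* = m/(m+e) = 0.65205/(0.65205+0.19089) = 0.77354.
Δp* = 0.77354 − 0.68274 = +0.09080.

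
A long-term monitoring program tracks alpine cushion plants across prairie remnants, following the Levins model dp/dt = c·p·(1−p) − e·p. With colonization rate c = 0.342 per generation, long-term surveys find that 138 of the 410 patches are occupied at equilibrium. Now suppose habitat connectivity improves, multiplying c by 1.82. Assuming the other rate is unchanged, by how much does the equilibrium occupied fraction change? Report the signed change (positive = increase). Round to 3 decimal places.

Observed p* = 138/410 = 0.33659.
Balance c(1−p*) = e gives e = 0.342×(1 − 0.33659) = 0.22689.
New p* = 1 − e/c = 1 − 0.22689/0.62244 = 0.63548.
Δp* = 0.63548 − 0.33659 = +0.29889.

0.299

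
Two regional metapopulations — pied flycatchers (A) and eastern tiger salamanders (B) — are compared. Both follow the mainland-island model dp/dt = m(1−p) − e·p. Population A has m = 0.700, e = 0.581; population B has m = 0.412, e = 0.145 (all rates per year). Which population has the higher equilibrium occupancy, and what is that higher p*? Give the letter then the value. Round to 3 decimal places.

A: p*_A = m/(m+e) = 0.700/1.2810 = 0.5464.
B: p*_B = 0.412/0.5570 = 0.7397.
B is higher at 0.7397.

B, 0.740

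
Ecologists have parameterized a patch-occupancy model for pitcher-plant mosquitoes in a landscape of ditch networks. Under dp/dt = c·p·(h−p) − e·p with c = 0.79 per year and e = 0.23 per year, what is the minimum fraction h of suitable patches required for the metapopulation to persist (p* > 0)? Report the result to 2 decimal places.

0.29

p* = h − e/c is positive only when h > e/c.
h_min = e/c = 0.23/0.79 = 0.2911.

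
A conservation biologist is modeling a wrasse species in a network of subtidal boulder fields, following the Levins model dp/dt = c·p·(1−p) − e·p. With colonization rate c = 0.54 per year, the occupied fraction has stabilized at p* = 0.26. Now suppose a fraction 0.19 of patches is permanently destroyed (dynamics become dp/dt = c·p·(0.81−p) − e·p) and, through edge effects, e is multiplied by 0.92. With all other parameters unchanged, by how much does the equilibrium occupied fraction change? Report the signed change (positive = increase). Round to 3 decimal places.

Balance c(1−p*) = e gives e = 0.54×(1 − 0.26000) = 0.39960.
New p* = 0.81 − e/c = 0.81 − 0.36763/0.54000 = 0.12920.
Δp* = 0.12920 − 0.26000 = -0.13080.

-0.131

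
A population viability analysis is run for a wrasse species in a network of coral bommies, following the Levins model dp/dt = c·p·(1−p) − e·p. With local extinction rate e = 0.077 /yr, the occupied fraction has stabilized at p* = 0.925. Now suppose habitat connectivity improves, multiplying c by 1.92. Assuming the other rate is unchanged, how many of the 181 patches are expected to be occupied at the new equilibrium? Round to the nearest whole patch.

174

Balance c(1−p*) = e gives c = e/(1 − 0.92500) = 0.077/0.07500 = 1.02667.
New p* = 1 − e/c = 1 − 0.07700/1.97121 = 0.96094.
Expected occupied = 181 × 0.96094 = 173.93 ≈ 174.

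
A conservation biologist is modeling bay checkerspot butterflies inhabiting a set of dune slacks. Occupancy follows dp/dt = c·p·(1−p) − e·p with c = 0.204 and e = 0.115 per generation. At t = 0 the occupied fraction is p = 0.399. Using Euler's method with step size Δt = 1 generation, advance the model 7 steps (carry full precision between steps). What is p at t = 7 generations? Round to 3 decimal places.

0.416

Update rule: p ← p + [c·p·(1−p) − e·p]·Δt with Δt = 1.
step 1: Δp = +0.00303, p = 0.40203
step 2: Δp = +0.00281, p = 0.40484
step 3: Δp = +0.00260, p = 0.40744
step 4: Δp = +0.00240, p = 0.40983
step 5: Δp = +0.00221, p = 0.41205
step 6: Δp = +0.00204, p = 0.41408
step 7: Δp = +0.00187, p = 0.41596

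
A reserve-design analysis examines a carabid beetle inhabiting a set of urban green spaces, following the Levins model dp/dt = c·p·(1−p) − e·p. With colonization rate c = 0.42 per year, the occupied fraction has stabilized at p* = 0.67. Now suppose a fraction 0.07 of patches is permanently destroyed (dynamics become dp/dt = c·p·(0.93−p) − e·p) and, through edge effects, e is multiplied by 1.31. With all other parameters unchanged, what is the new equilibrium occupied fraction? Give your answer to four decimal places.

Balance c(1−p*) = e gives e = 0.42×(1 − 0.67000) = 0.13860.
New p* = 0.93 − e/c = 0.93 − 0.18157/0.42000 = 0.49769.

0.4977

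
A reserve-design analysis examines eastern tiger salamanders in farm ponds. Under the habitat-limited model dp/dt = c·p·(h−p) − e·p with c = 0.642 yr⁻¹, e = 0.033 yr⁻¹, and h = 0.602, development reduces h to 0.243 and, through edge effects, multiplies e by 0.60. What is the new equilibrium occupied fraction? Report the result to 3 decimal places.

0.212

Before: p* = h − e/c = 0.602 − 0.033/0.642 = 0.602 − 0.0514 = 0.5506.
After: c = 0.642, e = 0.0198, h = 0.243; p* = 0.243 − 0.0198/0.642 = 0.2122.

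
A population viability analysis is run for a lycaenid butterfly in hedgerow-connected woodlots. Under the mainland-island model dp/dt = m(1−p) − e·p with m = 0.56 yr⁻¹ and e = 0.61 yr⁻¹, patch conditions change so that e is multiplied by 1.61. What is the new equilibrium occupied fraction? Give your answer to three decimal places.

0.363

Before: p* = 0.56/(0.56+0.61) = 0.4786.
After: m = 0.56, e = 0.9821; p* = 0.56/1.5421 = 0.3631.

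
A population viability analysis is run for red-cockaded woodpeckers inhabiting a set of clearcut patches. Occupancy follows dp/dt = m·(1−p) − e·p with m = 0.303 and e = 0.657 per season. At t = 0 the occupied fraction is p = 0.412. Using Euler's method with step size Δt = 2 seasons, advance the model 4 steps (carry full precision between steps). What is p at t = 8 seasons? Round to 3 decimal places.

Update rule: p ← p + [m·(1−p) − e·p]·Δt with Δt = 2.
step 1: Δp = -0.18504, p = 0.22696
step 2: Δp = +0.17024, p = 0.39720
step 3: Δp = -0.15662, p = 0.24058
step 4: Δp = +0.14409, p = 0.38467

0.385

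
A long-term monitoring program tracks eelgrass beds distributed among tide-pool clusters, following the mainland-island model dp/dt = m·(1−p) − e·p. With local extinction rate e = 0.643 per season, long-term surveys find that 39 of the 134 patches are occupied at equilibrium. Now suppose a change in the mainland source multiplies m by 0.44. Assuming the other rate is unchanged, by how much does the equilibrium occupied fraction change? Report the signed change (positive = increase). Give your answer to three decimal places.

-0.138

Observed p* = 39/134 = 0.29104.
Balance m(1−p*) = e·p* gives m = e·p*/(1−p*) = 0.643×0.29104/0.70896 = 0.26396.
New p* = m/(m+e) = 0.11614/(0.11614+0.64300) = 0.15299.
Δp* = 0.15299 − 0.29104 = -0.13805.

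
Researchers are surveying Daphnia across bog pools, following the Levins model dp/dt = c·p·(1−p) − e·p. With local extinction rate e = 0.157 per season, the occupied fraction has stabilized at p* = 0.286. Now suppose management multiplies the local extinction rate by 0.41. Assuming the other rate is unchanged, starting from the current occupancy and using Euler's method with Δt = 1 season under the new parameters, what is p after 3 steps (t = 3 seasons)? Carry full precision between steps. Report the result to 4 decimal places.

0.3671

Balance c(1−p*) = e gives c = e/(1 − 0.28600) = 0.157/0.71400 = 0.21989.
Starting from p₀ = 0.28600; update p ← p + (dp/dt)·Δt with the new parameters.
p: 0.28600 → 0.31249  (Δp = +0.02649)
p: 0.31249 → 0.33962  (Δp = +0.02713)
p: 0.33962 → 0.36707  (Δp = +0.02745)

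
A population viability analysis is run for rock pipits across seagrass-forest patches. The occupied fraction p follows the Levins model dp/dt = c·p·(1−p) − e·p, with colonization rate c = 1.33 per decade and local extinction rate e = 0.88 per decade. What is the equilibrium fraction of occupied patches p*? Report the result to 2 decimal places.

0.34

At equilibrium, colonization balances extinction: c·p*·(1−p*) = e·p*.
So p* = 1 − e/c = 1 − 0.88/1.33 = 1 − 0.6617 = 0.3383.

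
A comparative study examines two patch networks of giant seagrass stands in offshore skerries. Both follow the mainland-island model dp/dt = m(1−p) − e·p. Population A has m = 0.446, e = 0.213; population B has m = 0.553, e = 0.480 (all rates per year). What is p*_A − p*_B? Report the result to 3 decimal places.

A: p*_A = m/(m+e) = 0.446/0.6590 = 0.6768.
B: p*_B = 0.553/1.0330 = 0.5353.
p*_A − p*_B = 0.6768 − 0.5353 = 0.1414.

0.141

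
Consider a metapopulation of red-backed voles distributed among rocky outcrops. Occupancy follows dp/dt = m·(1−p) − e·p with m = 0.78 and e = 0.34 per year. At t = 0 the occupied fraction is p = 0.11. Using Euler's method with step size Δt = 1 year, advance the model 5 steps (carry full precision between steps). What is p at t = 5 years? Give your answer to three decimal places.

0.696

Update rule: p ← p + [m·(1−p) − e·p]·Δt with Δt = 1.
  1  |  dp/dt·Δt = +0.656800  |  p_1 = 0.766800
  2  |  dp/dt·Δt = -0.078816  |  p_2 = 0.687984
  3  |  dp/dt·Δt = +0.009458  |  p_3 = 0.697442
  4  |  dp/dt·Δt = -0.001135  |  p_4 = 0.696307
  5  |  dp/dt·Δt = +0.000136  |  p_5 = 0.696443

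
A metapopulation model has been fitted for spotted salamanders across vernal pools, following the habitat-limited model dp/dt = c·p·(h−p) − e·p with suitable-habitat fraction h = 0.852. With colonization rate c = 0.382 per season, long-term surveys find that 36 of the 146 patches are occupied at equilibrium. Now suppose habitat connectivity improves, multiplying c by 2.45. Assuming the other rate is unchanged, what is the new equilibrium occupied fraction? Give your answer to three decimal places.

0.605

Observed p* = 36/146 = 0.24658.
Balance c(h−p*) = e gives e = 0.382×(0.852 − 0.24658) = 0.23127.
New p* = 0.852 − e/c = 0.852 − 0.23127/0.93590 = 0.60489.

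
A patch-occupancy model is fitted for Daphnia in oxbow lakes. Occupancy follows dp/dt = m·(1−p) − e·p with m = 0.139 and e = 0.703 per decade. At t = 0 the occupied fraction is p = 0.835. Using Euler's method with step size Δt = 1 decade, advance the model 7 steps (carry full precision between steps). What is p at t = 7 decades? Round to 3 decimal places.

Update rule: p ← p + [m·(1−p) − e·p]·Δt with Δt = 1.
  1  |  dp/dt·Δt = -0.564070  |  p_1 = 0.270930
  2  |  dp/dt·Δt = -0.089123  |  p_2 = 0.181807
  3  |  dp/dt·Δt = -0.014081  |  p_3 = 0.167725
  4  |  dp/dt·Δt = -0.002225  |  p_4 = 0.165501
  5  |  dp/dt·Δt = -0.000352  |  p_5 = 0.165149
  6  |  dp/dt·Δt = -0.000056  |  p_6 = 0.165094
  7  |  dp/dt·Δt = -0.000009  |  p_7 = 0.165085

0.165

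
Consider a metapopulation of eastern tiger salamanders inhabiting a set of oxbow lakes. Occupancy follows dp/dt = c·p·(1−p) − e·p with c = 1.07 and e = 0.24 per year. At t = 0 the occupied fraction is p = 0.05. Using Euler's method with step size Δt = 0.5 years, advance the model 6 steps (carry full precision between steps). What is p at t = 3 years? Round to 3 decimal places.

Update rule: p ← p + [c·p·(1−p) − e·p]·Δt with Δt = 0.5.
t = 0.5: p = 0.05000 + (+0.01941) = 0.06941
t = 1: p = 0.06941 + (+0.02623) = 0.09564
t = 1.5: p = 0.09564 + (+0.03480) = 0.13044
t = 2: p = 0.13044 + (+0.04503) = 0.17547
t = 2.5: p = 0.17547 + (+0.05635) = 0.23181
t = 3: p = 0.23181 + (+0.06745) = 0.29927

0.299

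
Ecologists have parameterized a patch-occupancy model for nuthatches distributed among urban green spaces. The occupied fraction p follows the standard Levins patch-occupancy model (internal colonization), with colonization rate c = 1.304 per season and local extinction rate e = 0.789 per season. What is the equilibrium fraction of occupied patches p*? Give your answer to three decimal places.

0.395

Setting dp/dt = 0 and dividing through by p* gives c·(1−p*) = e.
So p* = 1 − e/c = 1 − 0.789/1.304 = 1 − 0.6051 = 0.3949.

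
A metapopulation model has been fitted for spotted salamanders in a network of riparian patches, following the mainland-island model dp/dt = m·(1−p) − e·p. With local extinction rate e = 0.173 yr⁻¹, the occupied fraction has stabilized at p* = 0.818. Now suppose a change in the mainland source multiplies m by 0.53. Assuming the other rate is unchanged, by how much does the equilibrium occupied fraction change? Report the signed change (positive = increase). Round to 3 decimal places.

-0.114

Balance m(1−p*) = e·p* gives m = e·p*/(1−p*) = 0.173×0.81800/0.18200 = 0.77755.
New p* = m/(m+e) = 0.41210/(0.41210+0.17300) = 0.70432.
Δp* = 0.70432 − 0.81800 = -0.11368.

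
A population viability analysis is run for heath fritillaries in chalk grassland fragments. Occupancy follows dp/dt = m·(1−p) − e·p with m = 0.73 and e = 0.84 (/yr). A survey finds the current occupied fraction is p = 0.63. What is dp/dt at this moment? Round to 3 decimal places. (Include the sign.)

-0.259

Colonization term: m·(1−p) = 0.73×0.3700 = 0.27010.
Extinction term: e·p = 0.52920.
dp/dt = 0.27010 − 0.52920 = -0.25910.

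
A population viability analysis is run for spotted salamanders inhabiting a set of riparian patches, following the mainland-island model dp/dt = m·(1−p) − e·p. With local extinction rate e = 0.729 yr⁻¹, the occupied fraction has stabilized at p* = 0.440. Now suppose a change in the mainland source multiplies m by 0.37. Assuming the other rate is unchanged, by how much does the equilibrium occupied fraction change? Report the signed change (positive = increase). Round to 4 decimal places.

Balance m(1−p*) = e·p* gives m = e·p*/(1−p*) = 0.729×0.44000/0.56000 = 0.57279.
New p* = m/(m+e) = 0.21193/(0.21193+0.72900) = 0.22523.
Δp* = 0.22523 − 0.44000 = -0.21477.

-0.2148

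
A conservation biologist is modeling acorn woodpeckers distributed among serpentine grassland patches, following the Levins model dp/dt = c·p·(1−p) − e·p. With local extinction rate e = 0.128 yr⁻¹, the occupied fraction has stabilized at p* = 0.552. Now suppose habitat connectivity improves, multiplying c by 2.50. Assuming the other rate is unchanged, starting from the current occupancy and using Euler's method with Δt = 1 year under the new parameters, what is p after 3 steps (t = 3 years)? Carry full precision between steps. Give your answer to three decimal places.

0.780

Balance c(1−p*) = e gives c = e/(1 − 0.55200) = 0.128/0.44800 = 0.28571.
Starting from p₀ = 0.55200; update p ← p + (dp/dt)·Δt with the new parameters.
step 1: Δp = +0.10598, p = 0.65798
step 2: Δp = +0.07652, p = 0.73451
step 3: Δp = +0.04527, p = 0.77978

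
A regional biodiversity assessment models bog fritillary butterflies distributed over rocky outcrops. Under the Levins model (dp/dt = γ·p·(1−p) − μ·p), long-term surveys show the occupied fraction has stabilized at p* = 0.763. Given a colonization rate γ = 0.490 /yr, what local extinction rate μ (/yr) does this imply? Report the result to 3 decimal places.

0.116

At equilibrium γ(1−p*) = μ.
μ = 0.490 × (1 − 0.763) = 0.490 × 0.2370 = 0.1161.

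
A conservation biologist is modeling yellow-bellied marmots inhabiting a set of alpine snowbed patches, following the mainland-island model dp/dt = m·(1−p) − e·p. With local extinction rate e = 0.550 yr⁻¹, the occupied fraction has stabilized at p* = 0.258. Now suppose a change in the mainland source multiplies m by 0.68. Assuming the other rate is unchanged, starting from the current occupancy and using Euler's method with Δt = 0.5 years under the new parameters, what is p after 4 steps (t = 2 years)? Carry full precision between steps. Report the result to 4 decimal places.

Balance m(1−p*) = e·p* gives m = e·p*/(1−p*) = 0.550×0.25800/0.74200 = 0.19124.
Starting from p₀ = 0.25800; update p ← p + (dp/dt)·Δt with the new parameters.
p: 0.25800 → 0.23530  (Δp = -0.02270)
p: 0.23530 → 0.22031  (Δp = -0.01498)
p: 0.22031 → 0.21042  (Δp = -0.00989)
p: 0.21042 → 0.20390  (Δp = -0.00653)

0.2039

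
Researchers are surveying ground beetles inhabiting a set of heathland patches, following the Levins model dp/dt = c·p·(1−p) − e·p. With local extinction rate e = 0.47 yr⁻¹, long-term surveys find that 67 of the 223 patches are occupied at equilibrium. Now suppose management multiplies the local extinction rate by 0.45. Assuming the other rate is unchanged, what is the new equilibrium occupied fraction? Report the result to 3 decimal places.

Observed p* = 67/223 = 0.30045.
Balance c(1−p*) = e gives c = e/(1 − 0.30045) = 0.47/0.69955 = 0.67186.
New p* = 1 − e/c = 1 − 0.21150/0.67186 = 0.68520.

0.685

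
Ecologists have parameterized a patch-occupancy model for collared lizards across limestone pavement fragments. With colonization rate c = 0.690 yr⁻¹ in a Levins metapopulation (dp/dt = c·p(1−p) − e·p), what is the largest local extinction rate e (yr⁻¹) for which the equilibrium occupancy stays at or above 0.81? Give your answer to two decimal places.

0.13

1 − e/c ≥ 0.81 ⇒ e ≤ c(1 − 0.81) = 0.690 × 0.1900.
e_max = 0.1311.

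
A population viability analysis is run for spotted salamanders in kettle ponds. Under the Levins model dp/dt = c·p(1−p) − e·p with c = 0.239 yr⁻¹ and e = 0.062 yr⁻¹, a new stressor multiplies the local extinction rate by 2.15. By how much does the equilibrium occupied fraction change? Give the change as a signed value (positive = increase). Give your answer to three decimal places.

-0.298

Before: p* = 1 − 0.062/0.239 = 0.7406.
After the change, c = 0.239, e = 0.1333, so p* = 1 − 0.1333/0.239 = 0.4423.
Δp* = 0.4423 − 0.7406 = -0.2983.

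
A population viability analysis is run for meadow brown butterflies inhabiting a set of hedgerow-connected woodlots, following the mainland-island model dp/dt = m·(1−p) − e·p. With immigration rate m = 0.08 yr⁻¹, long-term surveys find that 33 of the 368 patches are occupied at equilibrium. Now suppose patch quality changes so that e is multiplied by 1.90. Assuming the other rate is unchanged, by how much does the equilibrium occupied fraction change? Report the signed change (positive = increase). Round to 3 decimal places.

Observed p* = 33/368 = 0.08967.
Balance m(1−p*) = e·p* gives e = m(1−p*)/p* = 0.08×0.91033/0.08967 = 0.81216.
New p* = m/(m+e) = 0.08000/(0.08000+1.54310) = 0.04929.
Δp* = 0.04929 − 0.08967 = -0.04038.

-0.040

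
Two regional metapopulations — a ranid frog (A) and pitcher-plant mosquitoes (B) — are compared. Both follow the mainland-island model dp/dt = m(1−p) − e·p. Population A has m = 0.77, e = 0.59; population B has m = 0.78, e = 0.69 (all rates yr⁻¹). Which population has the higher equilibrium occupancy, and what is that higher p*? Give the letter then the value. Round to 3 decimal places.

A: p*_A = m/(m+e) = 0.77/1.3600 = 0.5662.
B: p*_B = 0.78/1.4700 = 0.5306.
A is higher at 0.5662.

A, 0.566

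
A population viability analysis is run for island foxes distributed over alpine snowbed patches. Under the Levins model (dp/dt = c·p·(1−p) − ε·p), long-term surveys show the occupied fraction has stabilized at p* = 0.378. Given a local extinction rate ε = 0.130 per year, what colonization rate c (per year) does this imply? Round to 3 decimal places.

0.209

At equilibrium c(1−p*) = ε, so c = ε/(1−p*).
c = 0.130/(1 − 0.378) = 0.130/0.6220 = 0.2090.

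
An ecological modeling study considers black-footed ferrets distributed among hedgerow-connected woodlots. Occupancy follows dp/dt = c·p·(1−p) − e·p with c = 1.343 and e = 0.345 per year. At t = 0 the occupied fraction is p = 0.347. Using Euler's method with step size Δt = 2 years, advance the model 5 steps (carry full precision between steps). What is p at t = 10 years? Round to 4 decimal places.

Update rule: p ← p + [c·p·(1−p) − e·p]·Δt with Δt = 2.
step 1: Δp = +0.36919, p = 0.71619
step 2: Δp = +0.05178, p = 0.76798
step 3: Δp = -0.05129, p = 0.71669
step 4: Δp = +0.05087, p = 0.76756
step 5: Δp = -0.05040, p = 0.71716

0.7172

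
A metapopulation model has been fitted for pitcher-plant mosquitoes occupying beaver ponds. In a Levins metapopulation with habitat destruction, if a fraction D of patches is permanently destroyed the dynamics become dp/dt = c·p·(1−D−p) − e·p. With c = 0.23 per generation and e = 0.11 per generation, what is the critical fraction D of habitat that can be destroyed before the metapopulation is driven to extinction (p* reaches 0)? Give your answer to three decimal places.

The nontrivial equilibrium is p* = (1−D) − e/c; extinction occurs when this hits zero.
So D_crit = 1 − e/c = 1 − 0.11/0.23 = 1 − 0.4783 = 0.5217.
This equals the undisturbed p*, a classic result of Lande's extension.

0.522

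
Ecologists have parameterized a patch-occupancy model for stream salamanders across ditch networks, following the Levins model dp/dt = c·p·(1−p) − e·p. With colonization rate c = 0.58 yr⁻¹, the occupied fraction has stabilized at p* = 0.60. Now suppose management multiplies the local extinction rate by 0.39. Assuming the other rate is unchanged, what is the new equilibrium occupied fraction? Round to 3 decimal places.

0.844

Balance c(1−p*) = e gives e = 0.58×(1 − 0.60000) = 0.23200.
New p* = 1 − e/c = 1 − 0.09048/0.58000 = 0.84400.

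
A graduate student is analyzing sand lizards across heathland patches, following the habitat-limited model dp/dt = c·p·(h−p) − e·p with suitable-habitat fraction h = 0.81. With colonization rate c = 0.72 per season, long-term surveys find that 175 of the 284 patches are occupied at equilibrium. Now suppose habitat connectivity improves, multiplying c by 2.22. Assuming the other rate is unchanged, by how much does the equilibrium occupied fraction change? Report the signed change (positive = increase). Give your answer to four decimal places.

0.1065

Observed p* = 175/284 = 0.61620.
Balance c(h−p*) = e gives e = 0.72×(0.81 − 0.61620) = 0.13954.
New p* = 0.81 − e/c = 0.81 − 0.13954/1.59840 = 0.72270.
Δp* = 0.72270 − 0.61620 = +0.10650.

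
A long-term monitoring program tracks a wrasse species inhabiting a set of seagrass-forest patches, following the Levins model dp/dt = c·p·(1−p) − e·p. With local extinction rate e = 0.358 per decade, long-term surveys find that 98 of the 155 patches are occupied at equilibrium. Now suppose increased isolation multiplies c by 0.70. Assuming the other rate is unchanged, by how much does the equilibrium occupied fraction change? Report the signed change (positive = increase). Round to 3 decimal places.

-0.158

Observed p* = 98/155 = 0.63226.
Balance c(1−p*) = e gives c = e/(1 − 0.63226) = 0.358/0.36774 = 0.97351.
New p* = 1 − e/c = 1 − 0.35800/0.68146 = 0.47466.
Δp* = 0.47466 − 0.63226 = -0.15760.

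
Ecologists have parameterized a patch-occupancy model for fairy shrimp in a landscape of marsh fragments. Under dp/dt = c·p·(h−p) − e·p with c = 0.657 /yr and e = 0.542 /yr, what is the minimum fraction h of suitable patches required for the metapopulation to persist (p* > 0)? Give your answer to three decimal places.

p* = h − e/c is positive only when h > e/c.
h_min = e/c = 0.542/0.657 = 0.8250.

0.825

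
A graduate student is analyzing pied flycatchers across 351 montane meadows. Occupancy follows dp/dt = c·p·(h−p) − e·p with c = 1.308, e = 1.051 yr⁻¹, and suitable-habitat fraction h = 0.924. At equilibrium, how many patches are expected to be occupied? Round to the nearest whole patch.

p* = h − e/c = 0.924 − 0.8035 = 0.1205.
Expected occupied patches = N × p* = 351 × 0.1205 = 42.29 ≈ 42.

42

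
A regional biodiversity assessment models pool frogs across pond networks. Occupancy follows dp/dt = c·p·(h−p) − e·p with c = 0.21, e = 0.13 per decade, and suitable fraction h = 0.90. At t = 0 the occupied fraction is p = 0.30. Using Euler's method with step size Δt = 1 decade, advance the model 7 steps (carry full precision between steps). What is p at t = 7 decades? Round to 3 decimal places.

Update rule: p ← p + [c·p·(h−p) − e·p]·Δt with Δt = 1.
p: 0.30000 → 0.29880  (Δp = -0.00120)
p: 0.29880 → 0.29768  (Δp = -0.00112)
p: 0.29768 → 0.29663  (Δp = -0.00105)
p: 0.29663 → 0.29566  (Δp = -0.00098)
p: 0.29566 → 0.29474  (Δp = -0.00091)
p: 0.29474 → 0.29389  (Δp = -0.00085)
p: 0.29389 → 0.29309  (Δp = -0.00080)

0.293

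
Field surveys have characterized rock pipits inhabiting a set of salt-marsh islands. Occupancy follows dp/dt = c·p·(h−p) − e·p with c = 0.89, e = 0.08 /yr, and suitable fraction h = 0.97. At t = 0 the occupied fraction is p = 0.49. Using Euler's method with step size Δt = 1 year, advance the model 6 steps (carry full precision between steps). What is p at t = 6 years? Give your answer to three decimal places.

0.880

Update rule: p ← p + [c·p·(h−p) − e·p]·Δt with Δt = 1.
t = 1: p = 0.49000 + (+0.17013) = 0.66013
t = 2: p = 0.66013 + (+0.12924) = 0.78937
t = 3: p = 0.78937 + (+0.06375) = 0.85312
t = 4: p = 0.85312 + (+0.02049) = 0.87361
t = 5: p = 0.87361 + (+0.00505) = 0.87867
t = 6: p = 0.87867 + (+0.00113) = 0.87980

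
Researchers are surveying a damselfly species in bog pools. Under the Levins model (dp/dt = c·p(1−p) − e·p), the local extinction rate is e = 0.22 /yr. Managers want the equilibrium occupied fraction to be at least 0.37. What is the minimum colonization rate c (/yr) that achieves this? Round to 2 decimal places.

0.35

p* = 1 − e/c ≥ 0.37 requires e/c ≤ 0.6300, i.e. c ≥ e/0.6300.
c_min = 0.22/0.6300 = 0.3492.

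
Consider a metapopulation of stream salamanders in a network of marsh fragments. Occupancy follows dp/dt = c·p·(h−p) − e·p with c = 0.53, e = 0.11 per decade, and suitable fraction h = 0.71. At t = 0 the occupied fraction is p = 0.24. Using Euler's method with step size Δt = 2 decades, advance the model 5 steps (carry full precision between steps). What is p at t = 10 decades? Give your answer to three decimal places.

0.480

Update rule: p ← p + [c·p·(h−p) − e·p]·Δt with Δt = 2.
t = 2: p = 0.24000 + (+0.06677) = 0.30677
t = 4: p = 0.30677 + (+0.06363) = 0.37040
t = 6: p = 0.37040 + (+0.05185) = 0.42225
t = 8: p = 0.42225 + (+0.03590) = 0.45815
t = 10: p = 0.45815 + (+0.02152) = 0.47966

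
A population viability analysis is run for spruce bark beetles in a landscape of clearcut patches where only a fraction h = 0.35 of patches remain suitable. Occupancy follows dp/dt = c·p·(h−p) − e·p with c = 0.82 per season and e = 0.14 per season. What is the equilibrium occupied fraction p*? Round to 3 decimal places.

Setting dp/dt = 0 and dividing by p* gives c·(h−p*) = e.
So p* = h − e/c = 0.35 − 0.14/0.82 = 0.35 − 0.1707 = 0.1793.

0.179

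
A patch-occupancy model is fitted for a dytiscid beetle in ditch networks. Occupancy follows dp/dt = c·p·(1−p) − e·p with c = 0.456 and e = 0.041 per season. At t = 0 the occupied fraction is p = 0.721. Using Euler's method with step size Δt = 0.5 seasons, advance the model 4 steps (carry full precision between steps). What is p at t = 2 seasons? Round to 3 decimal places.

0.822

Update rule: p ← p + [c·p·(1−p) − e·p]·Δt with Δt = 0.5.
t = 0.5: p = 0.72100 + (+0.03108) = 0.75208
t = 1: p = 0.75208 + (+0.02709) = 0.77918
t = 1.5: p = 0.77918 + (+0.02326) = 0.80243
t = 2: p = 0.80243 + (+0.01970) = 0.82213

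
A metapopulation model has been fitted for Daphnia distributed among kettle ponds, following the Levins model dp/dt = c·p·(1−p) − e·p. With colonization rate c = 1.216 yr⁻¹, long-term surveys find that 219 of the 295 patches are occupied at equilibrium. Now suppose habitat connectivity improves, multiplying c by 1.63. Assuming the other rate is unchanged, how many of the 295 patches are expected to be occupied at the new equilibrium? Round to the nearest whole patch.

Observed p* = 219/295 = 0.74237.
Balance c(1−p*) = e gives e = 1.216×(1 − 0.74237) = 0.31328.
New p* = 1 − e/c = 1 − 0.31328/1.98208 = 0.84194.
Expected occupied = 295 × 0.84194 = 248.37 ≈ 248.

248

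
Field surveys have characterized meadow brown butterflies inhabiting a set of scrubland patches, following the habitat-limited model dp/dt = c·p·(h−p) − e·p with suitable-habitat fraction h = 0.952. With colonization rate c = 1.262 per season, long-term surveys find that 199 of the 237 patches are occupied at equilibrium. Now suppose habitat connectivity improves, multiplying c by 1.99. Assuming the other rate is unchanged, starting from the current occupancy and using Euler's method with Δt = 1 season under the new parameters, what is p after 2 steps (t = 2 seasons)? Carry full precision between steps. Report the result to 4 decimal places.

0.8085

Observed p* = 199/237 = 0.83966.
Balance c(h−p*) = e gives e = 1.262×(0.952 − 0.83966) = 0.14177.
Starting from p₀ = 0.83966; update p ← p + (dp/dt)·Δt with the new parameters.
p: 0.83966 → 0.95751  (Δp = +0.11785)
p: 0.95751 → 0.80851  (Δp = -0.14900)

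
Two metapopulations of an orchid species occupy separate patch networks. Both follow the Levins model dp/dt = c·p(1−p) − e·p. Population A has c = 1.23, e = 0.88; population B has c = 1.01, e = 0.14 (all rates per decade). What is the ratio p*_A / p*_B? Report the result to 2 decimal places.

A: p*_A = 1 − 0.88/1.23 = 0.2846.
B: p*_B = 1 − 0.14/1.01 = 0.8614.
p*_A / p*_B = 0.2846/0.8614 = 0.3303.

0.33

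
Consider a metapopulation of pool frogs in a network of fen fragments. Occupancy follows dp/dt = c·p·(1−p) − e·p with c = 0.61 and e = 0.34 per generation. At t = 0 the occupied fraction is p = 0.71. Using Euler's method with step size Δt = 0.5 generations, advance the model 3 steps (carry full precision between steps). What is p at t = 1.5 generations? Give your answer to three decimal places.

0.579

Update rule: p ← p + [c·p·(1−p) − e·p]·Δt with Δt = 0.5.
p: 0.71000 → 0.65210  (Δp = -0.05790)
p: 0.65210 → 0.61044  (Δp = -0.04166)
p: 0.61044 → 0.57919  (Δp = -0.03124)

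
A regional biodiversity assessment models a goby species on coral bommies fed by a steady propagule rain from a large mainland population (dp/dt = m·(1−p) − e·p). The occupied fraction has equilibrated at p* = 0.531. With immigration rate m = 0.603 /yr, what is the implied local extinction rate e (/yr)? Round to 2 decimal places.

At equilibrium m(1−p*) = e·p*, so e = m(1−p*)/p*.
e = 0.603 × 0.4690 / 0.531 = 0.5326.

0.53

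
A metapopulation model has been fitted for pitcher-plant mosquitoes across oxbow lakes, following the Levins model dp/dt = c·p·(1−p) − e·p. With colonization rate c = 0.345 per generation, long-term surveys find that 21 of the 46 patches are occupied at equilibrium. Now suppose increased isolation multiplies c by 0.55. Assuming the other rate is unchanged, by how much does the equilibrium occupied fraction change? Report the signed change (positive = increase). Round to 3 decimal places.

Observed p* = 21/46 = 0.45652.
Balance c(1−p*) = e gives e = 0.345×(1 − 0.45652) = 0.18750.
New p* = 1 − e/c = 1 − 0.18750/0.18975 = 0.01186.
Δp* = 0.01186 − 0.45652 = -0.44466.

-0.445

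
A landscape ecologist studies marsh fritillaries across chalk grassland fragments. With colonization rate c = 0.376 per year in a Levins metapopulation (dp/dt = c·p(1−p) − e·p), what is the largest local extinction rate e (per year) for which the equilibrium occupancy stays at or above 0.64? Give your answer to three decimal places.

1 − e/c ≥ 0.64 ⇒ e ≤ c(1 − 0.64) = 0.376 × 0.3600.
e_max = 0.1354.

0.135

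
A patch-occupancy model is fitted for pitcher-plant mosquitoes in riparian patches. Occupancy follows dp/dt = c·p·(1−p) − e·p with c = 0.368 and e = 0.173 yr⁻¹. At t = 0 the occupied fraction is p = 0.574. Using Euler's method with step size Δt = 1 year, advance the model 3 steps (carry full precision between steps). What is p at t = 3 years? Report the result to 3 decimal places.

Update rule: p ← p + [c·p·(1−p) − e·p]·Δt with Δt = 1.
step 1: Δp = -0.00932, p = 0.56468
step 2: Δp = -0.00723, p = 0.55745
step 3: Δp = -0.00565, p = 0.55180

0.552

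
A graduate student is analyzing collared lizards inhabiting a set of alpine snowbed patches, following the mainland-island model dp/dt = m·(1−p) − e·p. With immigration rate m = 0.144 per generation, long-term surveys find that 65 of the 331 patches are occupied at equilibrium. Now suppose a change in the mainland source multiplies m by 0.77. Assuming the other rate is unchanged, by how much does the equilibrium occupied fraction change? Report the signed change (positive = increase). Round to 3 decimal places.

-0.038

Observed p* = 65/331 = 0.19637.
Balance m(1−p*) = e·p* gives e = m(1−p*)/p* = 0.144×0.80363/0.19637 = 0.58931.
New p* = m/(m+e) = 0.11088/(0.11088+0.58931) = 0.15836.
Δp* = 0.15836 − 0.19637 = -0.03801.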